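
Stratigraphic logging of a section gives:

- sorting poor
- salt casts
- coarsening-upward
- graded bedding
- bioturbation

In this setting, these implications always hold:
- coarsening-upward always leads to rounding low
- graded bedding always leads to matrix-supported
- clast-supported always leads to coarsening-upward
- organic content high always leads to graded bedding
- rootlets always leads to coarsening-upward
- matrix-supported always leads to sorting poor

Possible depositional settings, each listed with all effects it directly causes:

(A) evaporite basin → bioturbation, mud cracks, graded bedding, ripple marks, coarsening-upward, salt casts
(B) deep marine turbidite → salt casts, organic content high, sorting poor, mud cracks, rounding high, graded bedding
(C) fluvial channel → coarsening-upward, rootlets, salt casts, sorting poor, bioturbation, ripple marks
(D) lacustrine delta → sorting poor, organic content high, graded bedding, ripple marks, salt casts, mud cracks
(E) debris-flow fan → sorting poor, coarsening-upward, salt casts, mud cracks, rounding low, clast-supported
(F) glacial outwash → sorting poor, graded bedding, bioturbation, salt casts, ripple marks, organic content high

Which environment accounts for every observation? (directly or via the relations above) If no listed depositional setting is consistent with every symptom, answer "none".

A

Per-candidate check:
(A) evaporite basin — accounts for every observation (sorting poor via graded bedding → matrix-supported → sorting poor)
(B) deep marine turbidite — does not account for coarsening-upward, bioturbation
(C) fluvial channel — does not account for graded bedding
(D) lacustrine delta — sorting poor yes; salt casts yes; coarsening-upward NO; graded bedding yes; bioturbation NO
(E) debris-flow fan — sorting poor yes; salt casts yes; coarsening-upward yes; graded bedding NO; bioturbation NO
(F) glacial outwash — sorting poor yes; salt casts yes; coarsening-upward NO; graded bedding yes; bioturbation yes
Only (A) is consistent with every observation.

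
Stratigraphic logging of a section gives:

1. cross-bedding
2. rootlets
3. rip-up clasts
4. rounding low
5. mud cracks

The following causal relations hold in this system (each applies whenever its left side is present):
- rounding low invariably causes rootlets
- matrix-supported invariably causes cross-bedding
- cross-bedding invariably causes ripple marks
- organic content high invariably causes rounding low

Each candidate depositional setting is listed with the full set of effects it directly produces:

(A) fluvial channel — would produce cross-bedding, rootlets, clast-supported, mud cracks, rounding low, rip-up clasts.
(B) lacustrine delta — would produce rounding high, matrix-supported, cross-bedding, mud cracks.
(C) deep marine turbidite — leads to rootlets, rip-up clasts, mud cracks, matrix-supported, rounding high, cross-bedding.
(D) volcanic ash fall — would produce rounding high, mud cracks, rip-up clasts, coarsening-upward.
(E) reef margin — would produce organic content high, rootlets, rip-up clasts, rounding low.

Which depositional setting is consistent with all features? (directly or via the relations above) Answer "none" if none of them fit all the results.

Per-candidate check:
(A) fluvial channel — cross-bedding ✓; rootlets ✓; rip-up clasts ✓; rounding low ✓; mud cracks ✓
(B) lacustrine delta — cross-bedding ✓; rootlets ✗; rip-up clasts ✗; rounding low ✗; mud cracks ✓
(C) deep marine turbidite — fails on rounding low (predicts rounding high, not rounding low)
(D) volcanic ash fall — cross-bedding ✗; rootlets ✗; rip-up clasts ✓; rounding low ✗; mud cracks ✓
(E) reef margin — cross-bedding ✗; rootlets ✓; rip-up clasts ✓; rounding low ✓; mud cracks ✗
Only (A) is consistent with every observation.

A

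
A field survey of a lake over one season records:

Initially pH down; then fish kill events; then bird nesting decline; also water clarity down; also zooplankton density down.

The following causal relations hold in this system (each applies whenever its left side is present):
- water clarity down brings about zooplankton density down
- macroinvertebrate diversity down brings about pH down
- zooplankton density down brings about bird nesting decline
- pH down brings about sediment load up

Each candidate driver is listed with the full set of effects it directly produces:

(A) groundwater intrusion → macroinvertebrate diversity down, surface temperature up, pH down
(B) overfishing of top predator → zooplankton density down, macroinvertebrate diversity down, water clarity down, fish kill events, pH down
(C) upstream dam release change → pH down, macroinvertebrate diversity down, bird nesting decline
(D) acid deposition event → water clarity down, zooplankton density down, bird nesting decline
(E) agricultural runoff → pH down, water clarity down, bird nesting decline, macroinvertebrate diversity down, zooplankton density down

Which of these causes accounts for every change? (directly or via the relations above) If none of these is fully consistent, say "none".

B

Checking each candidate against the observations:
(A) groundwater intrusion — pH down ✓; fish kill events ✗; bird nesting decline ✗; water clarity down ✗; zooplankton density down ✗
(B) overfishing of top predator — pH down ✓; fish kill events ✓; bird nesting decline ✓ (via zooplankton density down → bird nesting decline); water clarity down ✓; zooplankton density down ✓
(C) upstream dam release change — pH down ✓; fish kill events ✗; bird nesting decline ✓; water clarity down ✗; zooplankton density down ✗
(D) acid deposition event — pH down ✗; fish kill events ✗; bird nesting decline ✓; water clarity down ✓; zooplankton density down ✓
(E) agricultural runoff — pH down ✓; fish kill events ✗; bird nesting decline ✓; water clarity down ✓; zooplankton density down ✓
Only (B) is consistent with every observation.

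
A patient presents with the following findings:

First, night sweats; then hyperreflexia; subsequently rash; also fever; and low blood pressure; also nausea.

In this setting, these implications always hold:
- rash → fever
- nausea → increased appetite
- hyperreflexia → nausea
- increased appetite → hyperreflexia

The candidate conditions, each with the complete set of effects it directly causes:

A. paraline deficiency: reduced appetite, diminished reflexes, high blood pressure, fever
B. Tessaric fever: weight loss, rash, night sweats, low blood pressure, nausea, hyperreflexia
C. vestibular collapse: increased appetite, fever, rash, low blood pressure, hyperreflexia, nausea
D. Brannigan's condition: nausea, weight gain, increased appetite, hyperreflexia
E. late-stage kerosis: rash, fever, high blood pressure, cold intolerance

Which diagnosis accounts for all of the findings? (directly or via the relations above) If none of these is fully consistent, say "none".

B

For each candidate, compare predicted effects to what was observed:
(A) paraline deficiency — night sweats miss; hyperreflexia miss; rash miss; fever match; low blood pressure miss; nausea miss
(B) Tessaric fever — night sweats match; hyperreflexia match; rash match; fever match (by rash → fever); low blood pressure match; nausea match
(C) vestibular collapse — night sweats miss; hyperreflexia match; rash match; fever match; low blood pressure match; nausea match
(D) Brannigan's condition — night sweats miss; hyperreflexia match; rash miss; fever miss; low blood pressure miss; nausea match
(E) late-stage kerosis — fails on night sweats, hyperreflexia, low blood pressure, nausea (predicts high blood pressure, not low blood pressure)
Only (B) is consistent with every observation.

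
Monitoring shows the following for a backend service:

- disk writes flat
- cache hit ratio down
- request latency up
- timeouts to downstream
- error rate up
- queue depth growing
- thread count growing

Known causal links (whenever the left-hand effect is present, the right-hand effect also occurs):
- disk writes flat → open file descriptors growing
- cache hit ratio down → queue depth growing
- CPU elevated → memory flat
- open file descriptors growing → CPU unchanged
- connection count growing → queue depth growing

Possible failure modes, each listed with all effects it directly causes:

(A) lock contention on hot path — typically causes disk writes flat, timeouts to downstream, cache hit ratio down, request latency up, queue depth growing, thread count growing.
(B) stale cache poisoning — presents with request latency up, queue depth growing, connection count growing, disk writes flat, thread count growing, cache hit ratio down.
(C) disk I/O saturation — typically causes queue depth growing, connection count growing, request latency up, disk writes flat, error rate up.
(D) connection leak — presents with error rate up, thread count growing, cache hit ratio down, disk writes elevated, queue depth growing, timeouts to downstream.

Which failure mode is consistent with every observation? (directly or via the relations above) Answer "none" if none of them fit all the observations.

none

For each candidate, compare predicted effects to what was observed:
(A) lock contention on hot path — does not account for error rate up
(B) stale cache poisoning — does not account for timeouts to downstream, error rate up
(C) disk I/O saturation — disk writes flat +; cache hit ratio down -; request latency up +; timeouts to downstream -; error rate up +; queue depth growing +; thread count growing -
(D) connection leak — disk writes flat -; cache hit ratio down +; request latency up -; timeouts to downstream +; error rate up +; queue depth growing +; thread count growing +
None of the listed candidates fits everything.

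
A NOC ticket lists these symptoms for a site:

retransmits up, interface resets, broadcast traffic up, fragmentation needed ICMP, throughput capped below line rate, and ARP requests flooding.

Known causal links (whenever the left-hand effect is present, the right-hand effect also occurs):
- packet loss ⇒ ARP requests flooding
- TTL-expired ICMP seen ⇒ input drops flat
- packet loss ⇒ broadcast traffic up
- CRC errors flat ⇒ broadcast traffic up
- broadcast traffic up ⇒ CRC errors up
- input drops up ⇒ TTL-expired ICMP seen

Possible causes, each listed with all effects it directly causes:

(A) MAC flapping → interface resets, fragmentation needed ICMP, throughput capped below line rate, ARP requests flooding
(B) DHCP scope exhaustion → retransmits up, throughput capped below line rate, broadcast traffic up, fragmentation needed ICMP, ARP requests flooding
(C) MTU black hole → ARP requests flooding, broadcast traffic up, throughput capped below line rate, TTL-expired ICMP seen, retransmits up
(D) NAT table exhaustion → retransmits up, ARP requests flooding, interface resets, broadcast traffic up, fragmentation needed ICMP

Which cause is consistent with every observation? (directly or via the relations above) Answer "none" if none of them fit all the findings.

For each candidate, compare predicted effects to what was observed:
(A) MAC flapping — does not account for retransmits up, broadcast traffic up
(B) DHCP scope exhaustion — retransmits up match; interface resets miss; broadcast traffic up match; fragmentation needed ICMP match; throughput capped below line rate match; ARP requests flooding match
(C) MTU black hole — does not account for interface resets, fragmentation needed ICMP
(D) NAT table exhaustion — retransmits up match; interface resets match; broadcast traffic up match; fragmentation needed ICMP match; throughput capped below line rate miss; ARP requests flooding match
No candidate is consistent with all observations.

none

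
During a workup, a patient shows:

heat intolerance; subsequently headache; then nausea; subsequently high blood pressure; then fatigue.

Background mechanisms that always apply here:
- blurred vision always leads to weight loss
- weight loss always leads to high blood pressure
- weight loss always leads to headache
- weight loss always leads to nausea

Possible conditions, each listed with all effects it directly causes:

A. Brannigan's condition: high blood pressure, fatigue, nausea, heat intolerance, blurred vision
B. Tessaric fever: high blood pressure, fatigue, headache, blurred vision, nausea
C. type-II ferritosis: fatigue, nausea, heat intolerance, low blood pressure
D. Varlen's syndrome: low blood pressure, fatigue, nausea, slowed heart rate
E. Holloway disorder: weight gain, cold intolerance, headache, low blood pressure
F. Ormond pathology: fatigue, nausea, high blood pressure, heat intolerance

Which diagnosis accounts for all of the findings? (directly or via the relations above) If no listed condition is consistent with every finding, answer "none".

Testing each hypothesis:
(A) Brannigan's condition — heat intolerance match; headache match (through blurred vision → weight loss → headache); nausea match; high blood pressure match; fatigue match
(B) Tessaric fever — heat intolerance miss; headache match; nausea match; high blood pressure match; fatigue match
(C) type-II ferritosis — fails on headache, high blood pressure (predicts low blood pressure, not high blood pressure)
(D) Varlen's syndrome — heat intolerance miss; headache miss; nausea match; high blood pressure miss; fatigue match
(E) Holloway disorder — heat intolerance miss; headache match; nausea miss; high blood pressure miss; fatigue miss
(F) Ormond pathology — does not account for headache
Only (A) is consistent with every observation.

A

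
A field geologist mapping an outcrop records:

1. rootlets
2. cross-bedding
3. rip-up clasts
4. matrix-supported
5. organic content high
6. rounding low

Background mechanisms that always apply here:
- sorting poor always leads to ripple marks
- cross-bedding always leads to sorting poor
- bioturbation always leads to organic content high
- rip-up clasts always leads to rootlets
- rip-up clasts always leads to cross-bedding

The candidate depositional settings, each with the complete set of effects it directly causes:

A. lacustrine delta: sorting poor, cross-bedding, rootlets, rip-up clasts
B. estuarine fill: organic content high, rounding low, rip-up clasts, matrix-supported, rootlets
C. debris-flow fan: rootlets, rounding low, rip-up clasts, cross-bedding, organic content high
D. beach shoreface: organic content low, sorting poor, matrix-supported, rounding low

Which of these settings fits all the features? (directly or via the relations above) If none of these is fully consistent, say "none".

B

Per-candidate check:
(A) lacustrine delta — rootlets +; cross-bedding +; rip-up clasts +; matrix-supported -; organic content high -; rounding low -
(B) estuarine fill — rootlets +; cross-bedding + (via rip-up clasts → cross-bedding); rip-up clasts +; matrix-supported +; organic content high +; rounding low +
(C) debris-flow fan — does not account for matrix-supported
(D) beach shoreface — rootlets -; cross-bedding -; rip-up clasts -; matrix-supported +; organic content high -; rounding low +
(B) is the only candidate with no mismatches.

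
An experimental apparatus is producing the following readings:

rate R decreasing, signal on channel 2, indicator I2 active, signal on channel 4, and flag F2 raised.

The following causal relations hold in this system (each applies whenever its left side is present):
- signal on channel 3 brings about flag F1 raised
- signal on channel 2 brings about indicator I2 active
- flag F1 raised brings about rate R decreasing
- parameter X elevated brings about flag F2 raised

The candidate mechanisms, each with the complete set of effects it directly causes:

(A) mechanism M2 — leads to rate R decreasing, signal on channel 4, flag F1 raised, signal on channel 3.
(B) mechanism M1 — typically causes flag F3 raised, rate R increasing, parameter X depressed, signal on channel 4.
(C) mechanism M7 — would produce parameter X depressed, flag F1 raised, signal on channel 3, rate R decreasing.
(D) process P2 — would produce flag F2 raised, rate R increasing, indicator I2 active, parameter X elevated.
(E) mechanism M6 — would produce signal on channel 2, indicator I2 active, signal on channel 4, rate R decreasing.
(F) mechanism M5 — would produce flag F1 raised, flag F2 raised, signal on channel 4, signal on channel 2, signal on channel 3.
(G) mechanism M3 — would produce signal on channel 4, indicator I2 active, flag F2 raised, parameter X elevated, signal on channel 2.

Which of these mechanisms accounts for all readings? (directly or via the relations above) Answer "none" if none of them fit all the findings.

F

Per-candidate check:
(A) mechanism M2 — does not account for signal on channel 2, indicator I2 active, flag F2 raised
(B) mechanism M1 — rate R decreasing -; signal on channel 2 -; indicator I2 active -; signal on channel 4 +; flag F2 raised -
(C) mechanism M7 — rate R decreasing +; signal on channel 2 -; indicator I2 active -; signal on channel 4 -; flag F2 raised -
(D) process P2 — rate R decreasing -; signal on channel 2 -; indicator I2 active +; signal on channel 4 -; flag F2 raised +
(E) mechanism M6 — does not account for flag F2 raised
(F) mechanism M5 — accounts for every observation (rate R decreasing by flag F1 raised → rate R decreasing)
(G) mechanism M3 — rate R decreasing -; signal on channel 2 +; indicator I2 active +; signal on channel 4 +; flag F2 raised +
(F) alone accounts for all the evidence.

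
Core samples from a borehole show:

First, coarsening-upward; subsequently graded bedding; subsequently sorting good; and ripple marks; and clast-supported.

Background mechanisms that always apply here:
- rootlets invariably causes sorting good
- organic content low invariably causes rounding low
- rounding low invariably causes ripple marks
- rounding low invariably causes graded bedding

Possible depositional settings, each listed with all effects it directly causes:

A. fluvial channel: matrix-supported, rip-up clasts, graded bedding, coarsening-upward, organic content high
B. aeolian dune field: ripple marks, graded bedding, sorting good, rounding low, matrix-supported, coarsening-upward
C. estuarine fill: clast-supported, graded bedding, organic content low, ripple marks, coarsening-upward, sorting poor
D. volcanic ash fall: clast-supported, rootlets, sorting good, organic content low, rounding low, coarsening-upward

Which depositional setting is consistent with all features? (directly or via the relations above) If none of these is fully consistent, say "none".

D

Testing each hypothesis:
(A) fluvial channel — fails on sorting good, ripple marks, clast-supported (predicts matrix-supported, not clast-supported)
(B) aeolian dune field — coarsening-upward +; graded bedding +; sorting good +; ripple marks +; clast-supported -
(C) estuarine fill — coarsening-upward +; graded bedding +; sorting good -; ripple marks +; clast-supported +
(D) volcanic ash fall — coarsening-upward +; graded bedding + (by rounding low → graded bedding); sorting good +; ripple marks + (by rounding low → ripple marks); clast-supported +
(D) is the only candidate with no mismatches.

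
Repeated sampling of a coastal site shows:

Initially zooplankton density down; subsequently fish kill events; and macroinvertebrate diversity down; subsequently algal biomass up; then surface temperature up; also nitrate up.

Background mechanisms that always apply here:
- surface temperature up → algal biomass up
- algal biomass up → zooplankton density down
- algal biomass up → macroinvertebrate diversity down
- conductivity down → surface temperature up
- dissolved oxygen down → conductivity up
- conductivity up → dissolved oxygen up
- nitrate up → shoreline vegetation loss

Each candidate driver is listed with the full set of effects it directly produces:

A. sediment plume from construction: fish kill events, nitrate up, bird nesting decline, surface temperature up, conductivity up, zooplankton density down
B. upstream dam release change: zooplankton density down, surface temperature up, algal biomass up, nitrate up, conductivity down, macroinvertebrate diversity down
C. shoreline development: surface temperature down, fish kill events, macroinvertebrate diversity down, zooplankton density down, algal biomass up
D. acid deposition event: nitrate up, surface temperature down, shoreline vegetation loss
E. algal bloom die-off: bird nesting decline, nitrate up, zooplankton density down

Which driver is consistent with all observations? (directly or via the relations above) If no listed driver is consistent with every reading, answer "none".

A

Per-candidate check:
(A) sediment plume from construction — zooplankton density down yes; fish kill events yes; macroinvertebrate diversity down yes (via surface temperature up → algal biomass up → macroinvertebrate diversity down); algal biomass up yes (via surface temperature up → algal biomass up); surface temperature up yes; nitrate up yes
(B) upstream dam release change — zooplankton density down yes; fish kill events NO; macroinvertebrate diversity down yes; algal biomass up yes; surface temperature up yes; nitrate up yes
(C) shoreline development — zooplankton density down yes; fish kill events yes; macroinvertebrate diversity down yes; algal biomass up yes; surface temperature up NO; nitrate up NO
(D) acid deposition event — fails on zooplankton density down, fish kill events, macroinvertebrate diversity down, algal biomass up, surface temperature up (predicts surface temperature down, not surface temperature up)
(E) algal bloom die-off — zooplankton density down yes; fish kill events NO; macroinvertebrate diversity down NO; algal biomass up NO; surface temperature up NO; nitrate up yes
Only (A) is consistent with every observation.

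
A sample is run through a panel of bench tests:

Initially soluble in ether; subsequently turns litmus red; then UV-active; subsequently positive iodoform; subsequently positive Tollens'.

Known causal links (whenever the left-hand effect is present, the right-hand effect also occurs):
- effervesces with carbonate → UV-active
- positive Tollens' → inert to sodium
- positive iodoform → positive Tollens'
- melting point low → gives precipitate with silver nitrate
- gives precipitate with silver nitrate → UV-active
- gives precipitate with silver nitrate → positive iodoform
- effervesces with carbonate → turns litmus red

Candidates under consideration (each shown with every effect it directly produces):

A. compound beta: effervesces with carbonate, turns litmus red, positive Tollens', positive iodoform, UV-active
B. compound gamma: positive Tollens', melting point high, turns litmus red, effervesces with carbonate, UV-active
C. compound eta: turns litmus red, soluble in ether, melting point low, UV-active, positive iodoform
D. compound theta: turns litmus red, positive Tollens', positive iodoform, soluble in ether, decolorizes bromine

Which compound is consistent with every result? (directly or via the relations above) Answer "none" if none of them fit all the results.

Per-candidate check:
(A) compound beta — soluble in ether miss; turns litmus red match; UV-active match; positive iodoform match; positive Tollens' match
(B) compound gamma — soluble in ether miss; turns litmus red match; UV-active match; positive iodoform miss; positive Tollens' match
(C) compound eta — soluble in ether match; turns litmus red match; UV-active match; positive iodoform match; positive Tollens' match (by positive iodoform → positive Tollens')
(D) compound theta — soluble in ether match; turns litmus red match; UV-active miss; positive iodoform match; positive Tollens' match
Only (C) is consistent with every observation.

C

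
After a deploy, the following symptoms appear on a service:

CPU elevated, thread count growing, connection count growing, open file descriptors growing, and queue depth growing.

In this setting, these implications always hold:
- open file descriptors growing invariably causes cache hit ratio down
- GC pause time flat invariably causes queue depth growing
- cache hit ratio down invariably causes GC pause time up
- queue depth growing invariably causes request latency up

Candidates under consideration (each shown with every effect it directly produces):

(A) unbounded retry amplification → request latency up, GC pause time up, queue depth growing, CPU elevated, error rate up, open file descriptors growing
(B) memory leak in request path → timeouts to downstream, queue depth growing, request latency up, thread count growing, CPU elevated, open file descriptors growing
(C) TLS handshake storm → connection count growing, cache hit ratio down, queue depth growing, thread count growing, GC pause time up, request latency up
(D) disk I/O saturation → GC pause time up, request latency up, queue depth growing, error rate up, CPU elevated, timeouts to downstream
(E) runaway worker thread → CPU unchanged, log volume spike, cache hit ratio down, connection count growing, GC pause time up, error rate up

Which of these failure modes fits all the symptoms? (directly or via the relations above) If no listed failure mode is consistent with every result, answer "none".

Testing each hypothesis:
(A) unbounded retry amplification — does not account for thread count growing, connection count growing
(B) memory leak in request path — does not account for connection count growing
(C) TLS handshake storm — does not account for CPU elevated, open file descriptors growing
(D) disk I/O saturation — CPU elevated +; thread count growing -; connection count growing -; open file descriptors growing -; queue depth growing +
(E) runaway worker thread — CPU elevated -; thread count growing -; connection count growing +; open file descriptors growing -; queue depth growing -
No candidate is consistent with all observations.

none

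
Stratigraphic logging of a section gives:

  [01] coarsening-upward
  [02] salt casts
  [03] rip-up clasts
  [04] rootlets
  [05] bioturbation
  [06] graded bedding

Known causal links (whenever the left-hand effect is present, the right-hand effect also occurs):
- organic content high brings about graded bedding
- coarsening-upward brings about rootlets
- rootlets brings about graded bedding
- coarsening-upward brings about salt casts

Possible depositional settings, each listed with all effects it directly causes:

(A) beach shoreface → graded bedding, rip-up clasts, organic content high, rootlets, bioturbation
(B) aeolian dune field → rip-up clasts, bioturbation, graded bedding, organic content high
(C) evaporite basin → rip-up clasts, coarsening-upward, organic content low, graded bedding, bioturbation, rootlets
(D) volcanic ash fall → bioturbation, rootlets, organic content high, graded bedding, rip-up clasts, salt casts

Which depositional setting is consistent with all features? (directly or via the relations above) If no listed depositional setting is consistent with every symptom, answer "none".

C

For each candidate, compare predicted effects to what was observed:
(A) beach shoreface — does not account for coarsening-upward, salt casts
(B) aeolian dune field — coarsening-upward NO; salt casts NO; rip-up clasts yes; rootlets NO; bioturbation yes; graded bedding yes
(C) evaporite basin — coarsening-upward yes; salt casts yes (by coarsening-upward → salt casts); rip-up clasts yes; rootlets yes; bioturbation yes; graded bedding yes
(D) volcanic ash fall — coarsening-upward NO; salt casts yes; rip-up clasts yes; rootlets yes; bioturbation yes; graded bedding yes
(C) alone accounts for all the evidence.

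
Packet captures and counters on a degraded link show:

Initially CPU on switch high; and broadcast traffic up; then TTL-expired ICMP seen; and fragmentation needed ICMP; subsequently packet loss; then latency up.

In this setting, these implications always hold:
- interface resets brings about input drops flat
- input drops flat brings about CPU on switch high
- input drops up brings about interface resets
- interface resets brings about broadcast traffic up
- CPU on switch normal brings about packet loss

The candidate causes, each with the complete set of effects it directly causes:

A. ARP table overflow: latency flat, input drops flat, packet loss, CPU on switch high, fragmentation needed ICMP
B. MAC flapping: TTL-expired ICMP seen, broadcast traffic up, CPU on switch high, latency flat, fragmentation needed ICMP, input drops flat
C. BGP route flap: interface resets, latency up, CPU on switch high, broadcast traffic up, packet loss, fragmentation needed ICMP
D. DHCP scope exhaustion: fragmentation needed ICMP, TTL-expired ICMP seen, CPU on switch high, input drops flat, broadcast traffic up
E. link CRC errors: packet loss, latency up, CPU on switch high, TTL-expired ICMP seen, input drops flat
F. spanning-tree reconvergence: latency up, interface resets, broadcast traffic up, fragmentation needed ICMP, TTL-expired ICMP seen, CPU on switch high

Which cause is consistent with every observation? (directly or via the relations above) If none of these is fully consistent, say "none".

Testing each hypothesis:
(A) ARP table overflow — fails on broadcast traffic up, TTL-expired ICMP seen, latency up (predicts latency flat, not latency up)
(B) MAC flapping — fails on packet loss, latency up (predicts latency flat, not latency up)
(C) BGP route flap — does not account for TTL-expired ICMP seen
(D) DHCP scope exhaustion — does not account for packet loss, latency up
(E) link CRC errors — does not account for broadcast traffic up, fragmentation needed ICMP
(F) spanning-tree reconvergence — CPU on switch high yes; broadcast traffic up yes; TTL-expired ICMP seen yes; fragmentation needed ICMP yes; packet loss NO; latency up yes
No candidate is consistent with all observations.

none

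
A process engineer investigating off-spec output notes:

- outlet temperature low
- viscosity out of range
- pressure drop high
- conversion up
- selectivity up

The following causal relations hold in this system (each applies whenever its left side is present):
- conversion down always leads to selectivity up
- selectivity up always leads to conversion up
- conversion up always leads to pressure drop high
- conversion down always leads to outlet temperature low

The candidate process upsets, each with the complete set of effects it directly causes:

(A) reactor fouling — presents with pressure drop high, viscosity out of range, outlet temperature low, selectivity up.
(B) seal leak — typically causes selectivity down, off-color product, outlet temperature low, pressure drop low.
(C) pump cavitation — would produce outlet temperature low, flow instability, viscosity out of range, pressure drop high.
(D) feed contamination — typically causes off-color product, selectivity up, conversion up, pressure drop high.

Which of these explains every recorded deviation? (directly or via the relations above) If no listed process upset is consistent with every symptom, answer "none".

A

Checking each candidate against the observations:
(A) reactor fouling — accounts for every observation (conversion up by selectivity up → conversion up)
(B) seal leak — fails on viscosity out of range, pressure drop high, conversion up, selectivity up (predicts pressure drop low, not pressure drop high; predicts selectivity down, not selectivity up)
(C) pump cavitation — does not account for conversion up, selectivity up
(D) feed contamination — does not account for outlet temperature low, viscosity out of range
(A) alone accounts for all the evidence.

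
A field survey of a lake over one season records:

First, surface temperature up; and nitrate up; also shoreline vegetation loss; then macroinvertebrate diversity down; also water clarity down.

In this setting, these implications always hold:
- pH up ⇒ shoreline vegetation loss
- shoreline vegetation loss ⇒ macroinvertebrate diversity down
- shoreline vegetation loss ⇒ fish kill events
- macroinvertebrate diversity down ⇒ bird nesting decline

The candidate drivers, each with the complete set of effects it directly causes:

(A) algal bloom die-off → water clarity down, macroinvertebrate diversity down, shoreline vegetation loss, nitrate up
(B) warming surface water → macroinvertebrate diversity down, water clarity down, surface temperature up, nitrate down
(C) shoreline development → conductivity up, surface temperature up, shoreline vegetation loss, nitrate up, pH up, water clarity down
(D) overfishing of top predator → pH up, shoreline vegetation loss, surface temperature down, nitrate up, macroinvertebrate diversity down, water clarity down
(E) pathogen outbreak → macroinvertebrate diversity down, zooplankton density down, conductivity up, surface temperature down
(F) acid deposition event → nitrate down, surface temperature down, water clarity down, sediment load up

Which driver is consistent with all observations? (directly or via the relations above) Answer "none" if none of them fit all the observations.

Checking each candidate against the observations:
(A) algal bloom die-off — does not account for surface temperature up
(B) warming surface water — fails on nitrate up, shoreline vegetation loss (predicts nitrate down, not nitrate up)
(C) shoreline development — accounts for every observation (macroinvertebrate diversity down through shoreline vegetation loss → macroinvertebrate diversity down)
(D) overfishing of top predator — fails on surface temperature up (predicts surface temperature down, not surface temperature up)
(E) pathogen outbreak — surface temperature up miss; nitrate up miss; shoreline vegetation loss miss; macroinvertebrate diversity down match; water clarity down miss
(F) acid deposition event — surface temperature up miss; nitrate up miss; shoreline vegetation loss miss; macroinvertebrate diversity down miss; water clarity down match
(C) alone accounts for all the evidence.

C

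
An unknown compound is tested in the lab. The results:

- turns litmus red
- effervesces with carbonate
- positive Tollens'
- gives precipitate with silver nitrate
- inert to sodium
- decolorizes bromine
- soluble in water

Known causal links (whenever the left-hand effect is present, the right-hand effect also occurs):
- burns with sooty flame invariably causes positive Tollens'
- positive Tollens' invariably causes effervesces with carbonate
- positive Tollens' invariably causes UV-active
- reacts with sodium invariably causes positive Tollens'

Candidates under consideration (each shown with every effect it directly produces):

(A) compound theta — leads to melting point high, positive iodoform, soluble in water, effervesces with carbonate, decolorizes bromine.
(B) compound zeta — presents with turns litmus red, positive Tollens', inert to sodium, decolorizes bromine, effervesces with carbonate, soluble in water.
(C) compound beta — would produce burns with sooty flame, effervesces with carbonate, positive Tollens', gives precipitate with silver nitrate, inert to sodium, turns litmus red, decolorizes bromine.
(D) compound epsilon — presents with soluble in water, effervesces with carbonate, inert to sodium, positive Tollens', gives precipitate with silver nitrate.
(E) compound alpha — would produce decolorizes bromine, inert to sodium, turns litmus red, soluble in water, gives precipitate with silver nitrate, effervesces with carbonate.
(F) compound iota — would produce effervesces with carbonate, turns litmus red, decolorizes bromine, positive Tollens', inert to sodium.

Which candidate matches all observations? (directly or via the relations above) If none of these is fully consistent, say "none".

none

Per-candidate check:
(A) compound theta — turns litmus red ✗; effervesces with carbonate ✓; positive Tollens' ✗; gives precipitate with silver nitrate ✗; inert to sodium ✗; decolorizes bromine ✓; soluble in water ✓
(B) compound zeta — does not account for gives precipitate with silver nitrate
(C) compound beta — does not account for soluble in water
(D) compound epsilon — turns litmus red ✗; effervesces with carbonate ✓; positive Tollens' ✓; gives precipitate with silver nitrate ✓; inert to sodium ✓; decolorizes bromine ✗; soluble in water ✓
(E) compound alpha — does not account for positive Tollens'
(F) compound iota — does not account for gives precipitate with silver nitrate, soluble in water
None of the listed candidates fits everything.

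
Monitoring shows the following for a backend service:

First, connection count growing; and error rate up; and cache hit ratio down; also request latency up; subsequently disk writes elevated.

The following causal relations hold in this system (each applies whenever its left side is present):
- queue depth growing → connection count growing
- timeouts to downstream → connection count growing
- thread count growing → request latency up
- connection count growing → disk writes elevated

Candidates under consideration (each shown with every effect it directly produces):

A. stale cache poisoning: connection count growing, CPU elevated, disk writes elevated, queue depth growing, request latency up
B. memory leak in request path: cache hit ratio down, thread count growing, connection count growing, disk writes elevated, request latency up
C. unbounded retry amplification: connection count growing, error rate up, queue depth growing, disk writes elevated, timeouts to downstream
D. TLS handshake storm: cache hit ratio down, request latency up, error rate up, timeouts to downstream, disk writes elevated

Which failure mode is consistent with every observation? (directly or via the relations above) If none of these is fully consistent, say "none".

For each candidate, compare predicted effects to what was observed:
(A) stale cache poisoning — connection count growing yes; error rate up NO; cache hit ratio down NO; request latency up yes; disk writes elevated yes
(B) memory leak in request path — connection count growing yes; error rate up NO; cache hit ratio down yes; request latency up yes; disk writes elevated yes
(C) unbounded retry amplification — does not account for cache hit ratio down, request latency up
(D) TLS handshake storm — accounts for every observation (connection count growing through timeouts to downstream → connection count growing)
(D) alone accounts for all the evidence.

D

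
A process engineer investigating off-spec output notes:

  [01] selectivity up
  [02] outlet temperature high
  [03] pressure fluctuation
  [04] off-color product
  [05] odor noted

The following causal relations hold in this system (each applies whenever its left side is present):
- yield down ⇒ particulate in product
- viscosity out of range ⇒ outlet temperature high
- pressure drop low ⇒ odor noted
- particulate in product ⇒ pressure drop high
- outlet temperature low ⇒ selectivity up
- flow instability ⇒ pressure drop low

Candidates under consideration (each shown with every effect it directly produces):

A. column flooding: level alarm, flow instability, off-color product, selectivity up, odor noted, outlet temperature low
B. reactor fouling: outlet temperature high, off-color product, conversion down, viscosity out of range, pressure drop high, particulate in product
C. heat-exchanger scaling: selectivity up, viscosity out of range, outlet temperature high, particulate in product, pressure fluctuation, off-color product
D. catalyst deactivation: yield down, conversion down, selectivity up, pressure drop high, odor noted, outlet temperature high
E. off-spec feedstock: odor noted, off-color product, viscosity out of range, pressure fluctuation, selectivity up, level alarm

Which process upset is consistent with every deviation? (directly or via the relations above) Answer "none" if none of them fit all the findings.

E

Testing each hypothesis:
(A) column flooding — fails on outlet temperature high, pressure fluctuation (predicts outlet temperature low, not outlet temperature high)
(B) reactor fouling — selectivity up -; outlet temperature high +; pressure fluctuation -; off-color product +; odor noted -
(C) heat-exchanger scaling — does not account for odor noted
(D) catalyst deactivation — selectivity up +; outlet temperature high +; pressure fluctuation -; off-color product -; odor noted +
(E) off-spec feedstock — accounts for every observation (outlet temperature high by viscosity out of range → outlet temperature high)
Only (E) is consistent with every observation.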